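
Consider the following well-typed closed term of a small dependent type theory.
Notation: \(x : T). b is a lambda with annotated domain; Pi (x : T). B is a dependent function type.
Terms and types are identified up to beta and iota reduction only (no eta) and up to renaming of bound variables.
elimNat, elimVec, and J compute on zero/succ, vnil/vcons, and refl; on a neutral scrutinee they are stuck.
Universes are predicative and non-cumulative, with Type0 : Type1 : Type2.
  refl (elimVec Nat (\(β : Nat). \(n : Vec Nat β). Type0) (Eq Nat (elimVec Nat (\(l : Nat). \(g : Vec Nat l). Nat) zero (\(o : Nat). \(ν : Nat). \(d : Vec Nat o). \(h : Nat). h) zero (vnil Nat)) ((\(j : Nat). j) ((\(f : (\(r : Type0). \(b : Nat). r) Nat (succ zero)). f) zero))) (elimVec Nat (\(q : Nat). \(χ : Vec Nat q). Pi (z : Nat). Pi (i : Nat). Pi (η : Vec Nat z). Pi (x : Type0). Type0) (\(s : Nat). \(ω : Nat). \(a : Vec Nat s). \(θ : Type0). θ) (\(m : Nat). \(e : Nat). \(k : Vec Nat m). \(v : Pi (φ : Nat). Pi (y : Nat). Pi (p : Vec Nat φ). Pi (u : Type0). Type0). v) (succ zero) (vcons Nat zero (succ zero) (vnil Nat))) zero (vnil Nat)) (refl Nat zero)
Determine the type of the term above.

the term's type:
  Eq (Eq Nat zero zero) (refl Nat zero) (refl Nat zero)


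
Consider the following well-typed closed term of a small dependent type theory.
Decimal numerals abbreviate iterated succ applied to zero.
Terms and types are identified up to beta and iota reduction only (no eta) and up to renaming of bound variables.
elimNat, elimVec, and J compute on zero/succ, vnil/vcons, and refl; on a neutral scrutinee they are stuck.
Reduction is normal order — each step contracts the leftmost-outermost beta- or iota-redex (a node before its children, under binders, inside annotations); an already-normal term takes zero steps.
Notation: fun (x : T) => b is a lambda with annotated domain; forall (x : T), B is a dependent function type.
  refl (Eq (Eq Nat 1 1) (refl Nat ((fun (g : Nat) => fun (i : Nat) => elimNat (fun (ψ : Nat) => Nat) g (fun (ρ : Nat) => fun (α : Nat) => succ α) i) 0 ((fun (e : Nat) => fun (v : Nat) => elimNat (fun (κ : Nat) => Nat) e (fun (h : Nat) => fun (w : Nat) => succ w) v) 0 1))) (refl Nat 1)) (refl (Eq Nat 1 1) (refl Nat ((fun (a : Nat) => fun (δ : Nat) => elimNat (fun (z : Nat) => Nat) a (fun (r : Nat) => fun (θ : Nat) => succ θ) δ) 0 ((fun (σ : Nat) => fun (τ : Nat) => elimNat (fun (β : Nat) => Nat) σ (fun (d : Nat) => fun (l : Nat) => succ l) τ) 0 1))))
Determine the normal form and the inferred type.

resulting normal form:
  refl (Eq (Eq Nat 1 1) (refl Nat 1) (refl Nat 1)) (refl (Eq Nat 1 1) (refl Nat 1))
inferred type:
  Eq (Eq (Eq Nat 1 1) (refl Nat 1) (refl Nat 1)) (refl (Eq Nat 1 1) (refl Nat 1)) (refl (Eq Nat 1 1) (refl Nat 1))


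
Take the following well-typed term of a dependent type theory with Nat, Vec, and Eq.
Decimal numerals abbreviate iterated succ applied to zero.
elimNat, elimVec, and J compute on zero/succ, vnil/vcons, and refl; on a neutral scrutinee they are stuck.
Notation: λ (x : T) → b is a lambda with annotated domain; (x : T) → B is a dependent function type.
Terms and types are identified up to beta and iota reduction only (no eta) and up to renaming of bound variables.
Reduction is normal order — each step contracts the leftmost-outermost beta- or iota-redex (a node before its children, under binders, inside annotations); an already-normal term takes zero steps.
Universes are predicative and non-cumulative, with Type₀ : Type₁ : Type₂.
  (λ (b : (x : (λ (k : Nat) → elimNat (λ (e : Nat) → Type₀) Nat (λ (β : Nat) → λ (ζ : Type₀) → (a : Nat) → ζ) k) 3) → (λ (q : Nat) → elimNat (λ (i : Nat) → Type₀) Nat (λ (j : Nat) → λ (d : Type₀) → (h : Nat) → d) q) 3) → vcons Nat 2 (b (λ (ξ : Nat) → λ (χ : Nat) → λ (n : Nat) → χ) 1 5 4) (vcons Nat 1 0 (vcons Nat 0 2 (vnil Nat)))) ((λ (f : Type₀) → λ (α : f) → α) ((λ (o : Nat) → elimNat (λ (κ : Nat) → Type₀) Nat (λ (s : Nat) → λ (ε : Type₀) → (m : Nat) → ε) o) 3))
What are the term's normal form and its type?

normal form:
  vcons Nat 2 5 (vcons Nat 1 0 (vcons Nat 0 2 (vnil Nat)))
inferred type:
  Vec Nat 3
observation: 6 normal-order steps separate the term from its normal form.


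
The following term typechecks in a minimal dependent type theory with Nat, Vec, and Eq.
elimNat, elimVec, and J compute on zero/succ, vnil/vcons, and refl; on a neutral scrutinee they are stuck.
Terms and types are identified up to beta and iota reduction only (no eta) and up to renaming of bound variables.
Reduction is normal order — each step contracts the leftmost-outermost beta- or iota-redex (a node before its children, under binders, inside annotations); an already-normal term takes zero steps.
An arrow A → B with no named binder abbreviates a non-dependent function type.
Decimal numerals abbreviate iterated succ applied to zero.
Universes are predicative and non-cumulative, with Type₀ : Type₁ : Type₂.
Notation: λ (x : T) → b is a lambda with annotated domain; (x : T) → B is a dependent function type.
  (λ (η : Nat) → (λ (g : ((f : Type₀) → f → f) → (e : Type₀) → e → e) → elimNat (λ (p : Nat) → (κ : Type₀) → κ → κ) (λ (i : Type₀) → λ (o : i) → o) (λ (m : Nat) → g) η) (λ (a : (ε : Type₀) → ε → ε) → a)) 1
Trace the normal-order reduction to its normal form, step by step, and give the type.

normal-order reduction sequence:
  (λ (η : Nat) → (λ (g : ((f : Type₀) → f → f) → (e : Type₀) → e → e) → elimNat (λ (p : Nat) → (κ : Type₀) → κ → κ) (λ (i : Type₀) → λ (o : i) → o) (λ (m : Nat) → g) η) (λ (a : (ε : Type₀) → ε → ε) → a)) 1
  ~> (λ (η : ((g : Type₀) → g → g) → (f : Type₀) → f → f) → elimNat (λ (e : Nat) → (p : Type₀) → p → p) (λ (κ : Type₀) → λ (i : κ) → i) (λ (o : Nat) → η) 1) (λ (m : (a : Type₀) → a → a) → m)
  ~> elimNat (λ (η : Nat) → (g : Type₀) → g → g) (λ (f : Type₀) → λ (e : f) → e) (λ (p : Nat) → λ (κ : (i : Type₀) → i → i) → κ) 1
  ~> (λ (η : Nat) → λ (g : (f : Type₀) → f → f) → g) 0 (elimNat (λ (e : Nat) → (p : Type₀) → p → p) (λ (κ : Type₀) → λ (i : κ) → i) (λ (o : Nat) → λ (m : (a : Type₀) → a → a) → m) 0)
  ~> (λ (η : (g : Type₀) → g → g) → η) (elimNat (λ (f : Nat) → (e : Type₀) → e → e) (λ (p : Type₀) → λ (κ : p) → κ) (λ (i : Nat) → λ (o : (m : Type₀) → m → m) → o) 0)
  ~> elimNat (λ (η : Nat) → (g : Type₀) → g → g) (λ (f : Type₀) → λ (e : f) → e) (λ (p : Nat) → λ (κ : (i : Type₀) → i → i) → κ) 0
  ~> λ (η : Type₀) → λ (g : η) → g
the term's type:
  (η : Type₀) → η → η


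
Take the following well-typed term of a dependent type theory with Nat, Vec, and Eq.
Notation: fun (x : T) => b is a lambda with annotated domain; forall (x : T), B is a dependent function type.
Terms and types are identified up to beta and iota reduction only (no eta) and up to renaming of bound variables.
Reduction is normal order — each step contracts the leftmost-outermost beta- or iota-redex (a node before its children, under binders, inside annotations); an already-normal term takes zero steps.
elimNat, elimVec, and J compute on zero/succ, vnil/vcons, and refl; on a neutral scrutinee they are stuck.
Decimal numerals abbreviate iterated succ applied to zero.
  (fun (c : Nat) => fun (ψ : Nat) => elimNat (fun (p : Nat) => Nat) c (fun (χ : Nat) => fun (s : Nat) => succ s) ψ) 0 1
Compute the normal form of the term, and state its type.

reduced normal form:
  1
the term's type:
  Nat
observation: the first redex contracted is a beta-redex; the normal form is reached in 6 normal-order steps.


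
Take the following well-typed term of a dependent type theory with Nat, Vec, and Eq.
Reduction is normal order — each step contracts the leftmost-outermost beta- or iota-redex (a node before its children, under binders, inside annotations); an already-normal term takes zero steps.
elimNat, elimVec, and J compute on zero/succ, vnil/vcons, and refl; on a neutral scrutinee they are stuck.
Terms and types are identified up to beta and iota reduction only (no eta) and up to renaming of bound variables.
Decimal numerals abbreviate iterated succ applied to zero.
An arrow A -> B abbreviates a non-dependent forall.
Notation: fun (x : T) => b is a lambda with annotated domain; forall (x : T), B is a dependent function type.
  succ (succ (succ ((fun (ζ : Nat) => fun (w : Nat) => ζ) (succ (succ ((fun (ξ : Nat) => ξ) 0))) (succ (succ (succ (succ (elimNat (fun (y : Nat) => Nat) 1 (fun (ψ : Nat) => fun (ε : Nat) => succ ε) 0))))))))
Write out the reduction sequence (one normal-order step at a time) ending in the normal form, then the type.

normal-order reduction sequence:
  succ (succ (succ ((fun (ζ : Nat) => fun (w : Nat) => ζ) (succ (succ ((fun (ξ : Nat) => ξ) 0))) (succ (succ (succ (succ (elimNat (fun (y : Nat) => Nat) 1 (fun (ψ : Nat) => fun (ε : Nat) => succ ε) 0))))))))
  ~> succ (succ (succ ((fun (ζ : Nat) => succ (succ ((fun (w : Nat) => w) 0))) (succ (succ (succ (succ (elimNat (fun (ξ : Nat) => Nat) 1 (fun (y : Nat) => fun (ψ : Nat) => succ ψ) 0))))))))
  ~> succ (succ (succ (succ (succ ((fun (ζ : Nat) => ζ) 0)))))
  ~> 5
inferred type:
  Nat


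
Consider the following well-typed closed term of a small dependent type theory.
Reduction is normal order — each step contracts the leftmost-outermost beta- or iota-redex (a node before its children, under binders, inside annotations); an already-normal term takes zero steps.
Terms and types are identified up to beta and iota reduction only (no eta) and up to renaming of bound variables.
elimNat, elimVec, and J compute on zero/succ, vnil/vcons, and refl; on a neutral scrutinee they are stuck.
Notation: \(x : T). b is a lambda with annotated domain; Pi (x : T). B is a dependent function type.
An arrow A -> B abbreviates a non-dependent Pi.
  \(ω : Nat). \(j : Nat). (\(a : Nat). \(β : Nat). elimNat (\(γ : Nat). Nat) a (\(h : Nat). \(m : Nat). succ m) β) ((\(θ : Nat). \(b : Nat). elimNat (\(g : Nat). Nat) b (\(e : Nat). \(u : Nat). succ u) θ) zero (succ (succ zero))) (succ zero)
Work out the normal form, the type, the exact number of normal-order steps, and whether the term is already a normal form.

reduced normal form:
  \(ω : Nat). \(j : Nat). succ (succ (succ zero))
type:
  Nat -> Nat -> Nat
reduction steps (normal order): 9
started in normal form: no
first contracted redex: a beta-redex


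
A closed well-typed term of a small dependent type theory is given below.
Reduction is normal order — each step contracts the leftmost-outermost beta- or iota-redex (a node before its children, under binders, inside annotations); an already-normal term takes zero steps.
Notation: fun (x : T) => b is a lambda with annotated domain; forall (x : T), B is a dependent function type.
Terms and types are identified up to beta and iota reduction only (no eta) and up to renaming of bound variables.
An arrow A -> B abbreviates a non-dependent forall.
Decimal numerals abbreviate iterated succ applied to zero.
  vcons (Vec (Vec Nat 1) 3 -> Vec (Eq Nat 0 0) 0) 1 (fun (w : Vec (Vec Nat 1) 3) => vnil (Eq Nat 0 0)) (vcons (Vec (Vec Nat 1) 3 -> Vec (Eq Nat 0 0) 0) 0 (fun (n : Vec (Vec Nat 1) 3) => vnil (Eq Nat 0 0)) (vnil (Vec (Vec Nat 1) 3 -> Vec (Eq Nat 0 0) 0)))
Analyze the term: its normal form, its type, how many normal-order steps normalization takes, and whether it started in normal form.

reduced normal form:
  vcons (Vec (Vec Nat 1) 3 -> Vec (Eq Nat 0 0) 0) 1 (fun (w : Vec (Vec Nat 1) 3) => vnil (Eq Nat 0 0)) (vcons (Vec (Vec Nat 1) 3 -> Vec (Eq Nat 0 0) 0) 0 (fun (n : Vec (Vec Nat 1) 3) => vnil (Eq Nat 0 0)) (vnil (Vec (Vec Nat 1) 3 -> Vec (Eq Nat 0 0) 0)))
inferred type:
  Vec (Vec (Vec Nat 1) 3 -> Vec (Eq Nat 0 0) 0) 2
reduction steps (normal order): 0
term was already normal: yes


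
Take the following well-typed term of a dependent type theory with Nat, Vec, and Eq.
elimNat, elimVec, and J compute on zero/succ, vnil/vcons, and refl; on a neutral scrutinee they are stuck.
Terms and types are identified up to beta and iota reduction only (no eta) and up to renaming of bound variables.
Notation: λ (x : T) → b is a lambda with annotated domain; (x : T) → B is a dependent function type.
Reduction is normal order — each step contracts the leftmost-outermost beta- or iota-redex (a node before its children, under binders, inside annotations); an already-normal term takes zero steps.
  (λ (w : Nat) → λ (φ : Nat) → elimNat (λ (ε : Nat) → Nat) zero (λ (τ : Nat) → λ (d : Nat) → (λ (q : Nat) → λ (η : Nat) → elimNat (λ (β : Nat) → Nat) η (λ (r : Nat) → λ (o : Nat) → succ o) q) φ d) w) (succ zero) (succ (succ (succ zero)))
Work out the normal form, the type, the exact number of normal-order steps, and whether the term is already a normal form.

reduced normal form:
  succ (succ (succ zero))
type:
  Nat
steps to reach normal form (normal order): 18
already normal: no
first contracted redex: a beta-redex


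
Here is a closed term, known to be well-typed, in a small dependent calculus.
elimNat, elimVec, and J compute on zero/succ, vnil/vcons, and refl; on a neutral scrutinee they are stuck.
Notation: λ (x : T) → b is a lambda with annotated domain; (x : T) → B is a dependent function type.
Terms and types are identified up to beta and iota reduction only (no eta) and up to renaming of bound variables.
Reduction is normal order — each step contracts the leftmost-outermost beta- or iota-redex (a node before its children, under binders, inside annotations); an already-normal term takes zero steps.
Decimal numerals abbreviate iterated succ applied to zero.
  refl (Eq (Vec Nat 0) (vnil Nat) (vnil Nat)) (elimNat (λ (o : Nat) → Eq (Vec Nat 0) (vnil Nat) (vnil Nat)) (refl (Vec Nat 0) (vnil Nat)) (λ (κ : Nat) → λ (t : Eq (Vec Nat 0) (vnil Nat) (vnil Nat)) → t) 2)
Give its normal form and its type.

normal form:
  refl (Eq (Vec Nat 0) (vnil Nat) (vnil Nat)) (refl (Vec Nat 0) (vnil Nat))
type:
  Eq (Eq (Vec Nat 0) (vnil Nat) (vnil Nat)) (refl (Vec Nat 0) (vnil Nat)) (refl (Vec Nat 0) (vnil Nat))
observation: the term reaches its normal form after 7 normal-order steps.


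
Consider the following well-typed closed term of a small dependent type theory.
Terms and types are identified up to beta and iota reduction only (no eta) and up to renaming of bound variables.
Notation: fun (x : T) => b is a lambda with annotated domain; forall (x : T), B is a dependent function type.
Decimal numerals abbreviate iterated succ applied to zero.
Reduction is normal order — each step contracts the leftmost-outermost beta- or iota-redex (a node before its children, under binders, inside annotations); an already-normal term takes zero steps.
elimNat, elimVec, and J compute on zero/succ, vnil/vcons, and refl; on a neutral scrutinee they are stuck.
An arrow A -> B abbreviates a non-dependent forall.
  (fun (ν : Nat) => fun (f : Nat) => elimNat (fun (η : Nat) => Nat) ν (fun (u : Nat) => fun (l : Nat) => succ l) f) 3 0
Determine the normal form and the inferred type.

reduced normal form:
  3
type:
  Nat
observation: contracting a beta-redex first, the term normalizes in 3 steps.


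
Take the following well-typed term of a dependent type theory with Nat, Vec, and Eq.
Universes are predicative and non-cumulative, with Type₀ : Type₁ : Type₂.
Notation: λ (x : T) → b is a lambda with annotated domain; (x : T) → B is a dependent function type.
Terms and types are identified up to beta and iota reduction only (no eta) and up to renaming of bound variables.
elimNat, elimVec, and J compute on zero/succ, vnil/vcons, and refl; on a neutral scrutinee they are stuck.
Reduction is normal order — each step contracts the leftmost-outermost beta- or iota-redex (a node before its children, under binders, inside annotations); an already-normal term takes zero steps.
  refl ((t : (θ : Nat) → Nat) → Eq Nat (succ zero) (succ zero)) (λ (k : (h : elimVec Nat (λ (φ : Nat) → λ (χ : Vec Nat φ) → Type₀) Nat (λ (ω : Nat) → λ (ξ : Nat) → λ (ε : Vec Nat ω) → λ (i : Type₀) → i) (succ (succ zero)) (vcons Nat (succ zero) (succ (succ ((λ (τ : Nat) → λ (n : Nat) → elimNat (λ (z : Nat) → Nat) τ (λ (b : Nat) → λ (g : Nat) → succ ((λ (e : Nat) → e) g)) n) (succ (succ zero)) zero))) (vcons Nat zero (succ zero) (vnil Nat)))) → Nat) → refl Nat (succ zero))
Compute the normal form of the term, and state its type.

normal form:
  refl ((t : (θ : Nat) → Nat) → Eq Nat (succ zero) (succ zero)) (λ (k : (h : Nat) → Nat) → refl Nat (succ zero))
type:
  Eq ((t : (θ : Nat) → Nat) → Eq Nat (succ zero) (succ zero)) (λ (k : (h : Nat) → Nat) → refl Nat (succ zero)) (λ (φ : (χ : Nat) → Nat) → refl Nat (succ zero))
observation: 11 normal-order steps normalize the term, beginning with an elimVec iota-redex.


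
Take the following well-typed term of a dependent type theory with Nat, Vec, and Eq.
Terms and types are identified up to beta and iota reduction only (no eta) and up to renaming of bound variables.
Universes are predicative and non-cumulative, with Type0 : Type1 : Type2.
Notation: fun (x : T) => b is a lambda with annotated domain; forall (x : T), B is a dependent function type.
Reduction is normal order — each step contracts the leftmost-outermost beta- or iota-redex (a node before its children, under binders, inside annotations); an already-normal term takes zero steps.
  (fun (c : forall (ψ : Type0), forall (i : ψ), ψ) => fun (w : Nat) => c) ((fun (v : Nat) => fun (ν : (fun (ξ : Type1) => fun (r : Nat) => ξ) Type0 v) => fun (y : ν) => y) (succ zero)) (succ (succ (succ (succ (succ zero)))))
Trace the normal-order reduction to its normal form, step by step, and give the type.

normal-order reduction sequence:
  (fun (c : forall (ψ : Type0), forall (i : ψ), ψ) => fun (w : Nat) => c) ((fun (v : Nat) => fun (ν : (fun (ξ : Type1) => fun (r : Nat) => ξ) Type0 v) => fun (y : ν) => y) (succ zero)) (succ (succ (succ (succ (succ zero)))))
  ~> (fun (c : Nat) => (fun (ψ : Nat) => fun (i : (fun (w : Type1) => fun (v : Nat) => w) Type0 ψ) => fun (ν : i) => ν) (succ zero)) (succ (succ (succ (succ (succ zero)))))
  ~> (fun (c : Nat) => fun (ψ : (fun (i : Type1) => fun (w : Nat) => i) Type0 c) => fun (v : ψ) => v) (succ zero)
  ~> fun (c : (fun (ψ : Type1) => fun (i : Nat) => ψ) Type0 (succ zero)) => fun (w : c) => w
  ~> fun (c : (fun (ψ : Nat) => Type0) (succ zero)) => fun (i : c) => i
  ~> fun (c : Type0) => fun (ψ : c) => ψ
inferred type:
  forall (c : Type0), forall (ψ : c), c


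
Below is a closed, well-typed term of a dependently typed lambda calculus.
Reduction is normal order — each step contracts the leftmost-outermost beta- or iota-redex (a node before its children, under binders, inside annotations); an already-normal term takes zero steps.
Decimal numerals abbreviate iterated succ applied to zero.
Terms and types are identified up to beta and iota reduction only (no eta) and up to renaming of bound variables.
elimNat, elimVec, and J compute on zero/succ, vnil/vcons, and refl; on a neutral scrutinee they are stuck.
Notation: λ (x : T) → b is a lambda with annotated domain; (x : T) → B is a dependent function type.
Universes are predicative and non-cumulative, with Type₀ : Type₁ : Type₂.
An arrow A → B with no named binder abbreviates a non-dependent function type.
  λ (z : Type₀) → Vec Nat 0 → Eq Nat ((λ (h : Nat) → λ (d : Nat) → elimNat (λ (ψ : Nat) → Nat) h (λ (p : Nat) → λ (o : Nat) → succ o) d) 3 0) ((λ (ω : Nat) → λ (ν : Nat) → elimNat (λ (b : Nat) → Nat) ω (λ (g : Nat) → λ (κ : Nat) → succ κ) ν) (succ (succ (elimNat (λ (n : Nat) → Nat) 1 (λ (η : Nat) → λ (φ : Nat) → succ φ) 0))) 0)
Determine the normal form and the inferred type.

resulting normal form:
  λ (z : Type₀) → Vec Nat 0 → Eq Nat 3 3
type:
  Type₀ → Type₀


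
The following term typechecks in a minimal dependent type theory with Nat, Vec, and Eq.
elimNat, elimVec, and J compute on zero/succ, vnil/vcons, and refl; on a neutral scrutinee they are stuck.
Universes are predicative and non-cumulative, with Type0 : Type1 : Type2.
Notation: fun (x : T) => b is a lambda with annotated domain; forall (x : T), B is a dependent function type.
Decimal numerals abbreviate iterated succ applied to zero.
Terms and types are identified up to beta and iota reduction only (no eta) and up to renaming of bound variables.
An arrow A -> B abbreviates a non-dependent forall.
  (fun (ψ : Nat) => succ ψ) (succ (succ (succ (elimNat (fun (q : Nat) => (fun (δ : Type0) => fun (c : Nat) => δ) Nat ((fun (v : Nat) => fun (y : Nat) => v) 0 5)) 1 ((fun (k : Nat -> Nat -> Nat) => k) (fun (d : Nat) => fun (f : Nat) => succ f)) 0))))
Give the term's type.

inferred type:
  Nat


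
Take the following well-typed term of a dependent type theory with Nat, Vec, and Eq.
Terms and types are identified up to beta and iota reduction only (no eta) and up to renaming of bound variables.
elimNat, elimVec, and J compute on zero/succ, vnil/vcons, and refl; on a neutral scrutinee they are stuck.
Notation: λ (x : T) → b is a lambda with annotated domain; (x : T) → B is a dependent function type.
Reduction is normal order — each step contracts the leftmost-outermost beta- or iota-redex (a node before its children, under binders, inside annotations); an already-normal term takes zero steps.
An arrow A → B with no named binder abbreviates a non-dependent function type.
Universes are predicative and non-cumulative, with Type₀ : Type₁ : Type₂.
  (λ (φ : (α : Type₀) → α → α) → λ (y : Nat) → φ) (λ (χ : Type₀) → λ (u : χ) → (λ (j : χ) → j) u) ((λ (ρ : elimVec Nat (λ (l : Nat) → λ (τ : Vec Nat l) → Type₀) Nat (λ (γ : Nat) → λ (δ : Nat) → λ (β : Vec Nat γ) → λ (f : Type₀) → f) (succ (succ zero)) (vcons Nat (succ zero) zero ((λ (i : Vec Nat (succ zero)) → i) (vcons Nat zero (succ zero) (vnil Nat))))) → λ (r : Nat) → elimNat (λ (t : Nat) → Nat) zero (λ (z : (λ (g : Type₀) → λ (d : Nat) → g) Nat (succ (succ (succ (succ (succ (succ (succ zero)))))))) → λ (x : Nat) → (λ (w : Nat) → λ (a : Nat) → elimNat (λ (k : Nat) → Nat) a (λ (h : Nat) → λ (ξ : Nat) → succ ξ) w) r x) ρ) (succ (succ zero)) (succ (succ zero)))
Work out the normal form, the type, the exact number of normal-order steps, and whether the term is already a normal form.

resulting normal form:
  λ (φ : Type₀) → λ (α : φ) → α
type:
  (φ : Type₀) → φ → φ
steps to reach normal form (normal order): 3
started in normal form: no
first redex: a beta-redex


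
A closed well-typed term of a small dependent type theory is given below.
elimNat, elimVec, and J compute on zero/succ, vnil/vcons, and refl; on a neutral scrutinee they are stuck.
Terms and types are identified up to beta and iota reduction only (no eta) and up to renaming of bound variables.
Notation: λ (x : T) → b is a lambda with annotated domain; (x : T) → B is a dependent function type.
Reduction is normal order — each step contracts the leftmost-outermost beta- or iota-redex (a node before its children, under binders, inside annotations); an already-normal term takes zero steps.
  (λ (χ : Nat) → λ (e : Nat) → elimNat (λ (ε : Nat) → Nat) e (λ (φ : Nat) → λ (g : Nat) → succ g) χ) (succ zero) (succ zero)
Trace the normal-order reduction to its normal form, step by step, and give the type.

reduction (normal order):
  (λ (χ : Nat) → λ (e : Nat) → elimNat (λ (ε : Nat) → Nat) e (λ (φ : Nat) → λ (g : Nat) → succ g) χ) (succ zero) (succ zero)
  ~> (λ (χ : Nat) → elimNat (λ (e : Nat) → Nat) χ (λ (ε : Nat) → λ (φ : Nat) → succ φ) (succ zero)) (succ zero)
  ~> elimNat (λ (χ : Nat) → Nat) (succ zero) (λ (e : Nat) → λ (ε : Nat) → succ ε) (succ zero)
  ~> (λ (χ : Nat) → λ (e : Nat) → succ e) zero (elimNat (λ (ε : Nat) → Nat) (succ zero) (λ (φ : Nat) → λ (g : Nat) → succ g) zero)
  ~> (λ (χ : Nat) → succ χ) (elimNat (λ (e : Nat) → Nat) (succ zero) (λ (ε : Nat) → λ (φ : Nat) → succ φ) zero)
  ~> succ (elimNat (λ (χ : Nat) → Nat) (succ zero) (λ (e : Nat) → λ (ε : Nat) → succ ε) zero)
  ~> succ (succ zero)
the term's type:
  Nat


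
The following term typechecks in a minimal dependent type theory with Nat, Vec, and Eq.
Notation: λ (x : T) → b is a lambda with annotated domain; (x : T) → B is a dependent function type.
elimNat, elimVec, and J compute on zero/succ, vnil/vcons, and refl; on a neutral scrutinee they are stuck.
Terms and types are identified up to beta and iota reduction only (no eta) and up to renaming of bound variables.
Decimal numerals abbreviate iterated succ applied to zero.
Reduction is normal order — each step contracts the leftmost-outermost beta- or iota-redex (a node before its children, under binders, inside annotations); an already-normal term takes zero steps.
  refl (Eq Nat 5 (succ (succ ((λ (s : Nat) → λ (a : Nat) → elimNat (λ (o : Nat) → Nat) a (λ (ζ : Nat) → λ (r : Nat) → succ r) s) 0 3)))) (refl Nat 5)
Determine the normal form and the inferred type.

reduced normal form:
  refl (Eq Nat 5 5) (refl Nat 5)
the term's type:
  Eq (Eq Nat 5 5) (refl Nat 5) (refl Nat 5)
observation: the leftmost-outermost redex is a beta-redex, and normalization takes 3 steps.


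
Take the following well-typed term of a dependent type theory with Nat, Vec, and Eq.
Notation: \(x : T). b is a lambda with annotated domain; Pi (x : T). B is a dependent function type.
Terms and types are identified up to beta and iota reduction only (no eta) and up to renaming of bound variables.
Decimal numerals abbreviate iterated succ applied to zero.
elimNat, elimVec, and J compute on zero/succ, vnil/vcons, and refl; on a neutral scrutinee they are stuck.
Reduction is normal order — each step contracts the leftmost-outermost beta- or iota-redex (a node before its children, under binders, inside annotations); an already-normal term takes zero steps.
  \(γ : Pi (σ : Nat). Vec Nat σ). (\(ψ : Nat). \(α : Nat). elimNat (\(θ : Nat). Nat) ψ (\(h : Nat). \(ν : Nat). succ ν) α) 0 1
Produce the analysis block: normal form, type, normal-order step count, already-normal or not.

reduced normal form:
  \(γ : Pi (σ : Nat). Vec Nat σ). 1
the term's type:
  Pi (γ : Pi (σ : Nat). Vec Nat σ). Nat
normal-order step count: 6
term was already normal: no
first contracted redex: a beta-redex


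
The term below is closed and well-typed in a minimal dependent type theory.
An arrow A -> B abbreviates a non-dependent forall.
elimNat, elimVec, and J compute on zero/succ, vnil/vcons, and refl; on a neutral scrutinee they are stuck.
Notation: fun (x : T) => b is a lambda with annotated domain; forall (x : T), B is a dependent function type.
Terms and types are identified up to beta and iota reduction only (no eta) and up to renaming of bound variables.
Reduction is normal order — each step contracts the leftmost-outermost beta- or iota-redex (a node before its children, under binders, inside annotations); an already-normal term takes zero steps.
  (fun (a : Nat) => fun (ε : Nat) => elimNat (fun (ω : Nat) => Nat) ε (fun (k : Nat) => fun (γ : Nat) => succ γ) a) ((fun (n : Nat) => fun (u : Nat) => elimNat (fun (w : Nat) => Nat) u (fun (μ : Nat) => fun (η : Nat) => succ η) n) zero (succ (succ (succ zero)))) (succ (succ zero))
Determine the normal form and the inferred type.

reduced normal form:
  succ (succ (succ (succ (succ zero))))
type:
  Nat
observation: the leftmost-outermost redex is a beta-redex, and normalization takes 15 steps.


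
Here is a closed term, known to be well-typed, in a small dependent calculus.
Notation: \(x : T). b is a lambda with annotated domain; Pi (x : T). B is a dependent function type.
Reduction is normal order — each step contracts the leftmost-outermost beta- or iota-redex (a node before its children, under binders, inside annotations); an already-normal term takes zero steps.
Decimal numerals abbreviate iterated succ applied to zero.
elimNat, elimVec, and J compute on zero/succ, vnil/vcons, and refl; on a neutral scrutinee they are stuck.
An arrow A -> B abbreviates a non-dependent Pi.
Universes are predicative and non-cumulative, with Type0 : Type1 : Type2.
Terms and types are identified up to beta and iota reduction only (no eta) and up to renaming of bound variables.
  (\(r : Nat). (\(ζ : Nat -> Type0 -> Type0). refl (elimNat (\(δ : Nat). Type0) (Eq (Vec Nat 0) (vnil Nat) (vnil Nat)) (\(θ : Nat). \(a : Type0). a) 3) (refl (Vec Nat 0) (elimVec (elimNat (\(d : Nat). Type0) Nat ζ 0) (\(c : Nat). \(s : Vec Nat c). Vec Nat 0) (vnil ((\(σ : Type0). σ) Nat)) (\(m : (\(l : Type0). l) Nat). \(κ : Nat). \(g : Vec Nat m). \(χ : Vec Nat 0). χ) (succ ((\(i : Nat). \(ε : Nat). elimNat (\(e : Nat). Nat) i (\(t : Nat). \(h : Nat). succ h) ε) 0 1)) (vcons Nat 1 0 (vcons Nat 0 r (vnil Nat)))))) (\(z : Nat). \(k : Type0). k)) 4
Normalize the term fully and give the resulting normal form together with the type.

resulting normal form:
  refl (Eq (Vec Nat 0) (vnil Nat) (vnil Nat)) (refl (Vec Nat 0) (vnil Nat))
the term's type:
  Eq (Eq (Vec Nat 0) (vnil Nat) (vnil Nat)) (refl (Vec Nat 0) (vnil Nat)) (refl (Vec Nat 0) (vnil Nat))
observation: reduction starts at a beta-redex, and 24 normal-order steps reach the normal form.


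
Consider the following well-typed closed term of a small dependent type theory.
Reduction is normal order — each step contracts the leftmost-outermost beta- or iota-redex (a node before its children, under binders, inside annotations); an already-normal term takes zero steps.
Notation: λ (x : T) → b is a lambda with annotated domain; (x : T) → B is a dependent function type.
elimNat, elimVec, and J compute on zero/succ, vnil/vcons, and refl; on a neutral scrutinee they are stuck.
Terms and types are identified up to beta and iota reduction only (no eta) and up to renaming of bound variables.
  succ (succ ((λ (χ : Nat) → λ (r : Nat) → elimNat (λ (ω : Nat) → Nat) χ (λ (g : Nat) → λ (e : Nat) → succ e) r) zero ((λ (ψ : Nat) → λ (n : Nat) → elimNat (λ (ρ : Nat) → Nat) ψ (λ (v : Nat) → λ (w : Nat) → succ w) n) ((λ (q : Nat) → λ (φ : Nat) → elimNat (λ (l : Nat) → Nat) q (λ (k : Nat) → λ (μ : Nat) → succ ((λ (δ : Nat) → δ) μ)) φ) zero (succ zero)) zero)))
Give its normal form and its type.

reduced normal form:
  succ (succ (succ zero))
type:
  Nat


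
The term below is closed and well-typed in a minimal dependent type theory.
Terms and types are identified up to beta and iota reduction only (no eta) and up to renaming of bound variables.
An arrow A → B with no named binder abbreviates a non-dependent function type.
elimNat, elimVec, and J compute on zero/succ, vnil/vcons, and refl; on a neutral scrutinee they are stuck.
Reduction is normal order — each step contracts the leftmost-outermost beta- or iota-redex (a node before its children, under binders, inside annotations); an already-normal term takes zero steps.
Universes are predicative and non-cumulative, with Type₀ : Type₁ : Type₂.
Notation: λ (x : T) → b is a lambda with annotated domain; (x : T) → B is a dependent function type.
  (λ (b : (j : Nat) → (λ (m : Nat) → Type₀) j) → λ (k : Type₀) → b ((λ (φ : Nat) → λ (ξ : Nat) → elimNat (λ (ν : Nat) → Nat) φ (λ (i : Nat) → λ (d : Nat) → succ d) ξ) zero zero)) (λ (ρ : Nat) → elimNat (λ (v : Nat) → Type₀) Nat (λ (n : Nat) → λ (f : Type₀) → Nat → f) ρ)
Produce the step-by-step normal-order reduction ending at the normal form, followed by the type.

normal-order reduction sequence:
  (λ (b : (j : Nat) → (λ (m : Nat) → Type₀) j) → λ (k : Type₀) → b ((λ (φ : Nat) → λ (ξ : Nat) → elimNat (λ (ν : Nat) → Nat) φ (λ (i : Nat) → λ (d : Nat) → succ d) ξ) zero zero)) (λ (ρ : Nat) → elimNat (λ (v : Nat) → Type₀) Nat (λ (n : Nat) → λ (f : Type₀) → Nat → f) ρ)
  ~> λ (b : Type₀) → (λ (j : Nat) → elimNat (λ (m : Nat) → Type₀) Nat (λ (k : Nat) → λ (φ : Type₀) → Nat → φ) j) ((λ (ξ : Nat) → λ (ν : Nat) → elimNat (λ (i : Nat) → Nat) ξ (λ (d : Nat) → λ (ρ : Nat) → succ ρ) ν) zero zero)
  ~> λ (b : Type₀) → elimNat (λ (j : Nat) → Type₀) Nat (λ (m : Nat) → λ (k : Type₀) → Nat → k) ((λ (φ : Nat) → λ (ξ : Nat) → elimNat (λ (ν : Nat) → Nat) φ (λ (i : Nat) → λ (d : Nat) → succ d) ξ) zero zero)
  ~> λ (b : Type₀) → elimNat (λ (j : Nat) → Type₀) Nat (λ (m : Nat) → λ (k : Type₀) → Nat → k) ((λ (φ : Nat) → elimNat (λ (ξ : Nat) → Nat) zero (λ (ν : Nat) → λ (i : Nat) → succ i) φ) zero)
  ~> λ (b : Type₀) → elimNat (λ (j : Nat) → Type₀) Nat (λ (m : Nat) → λ (k : Type₀) → Nat → k) (elimNat (λ (φ : Nat) → Nat) zero (λ (ξ : Nat) → λ (ν : Nat) → succ ν) zero)
  ~> λ (b : Type₀) → elimNat (λ (j : Nat) → Type₀) Nat (λ (m : Nat) → λ (k : Type₀) → Nat → k) zero
  ~> λ (b : Type₀) → Nat
type:
  Type₀ → Type₀


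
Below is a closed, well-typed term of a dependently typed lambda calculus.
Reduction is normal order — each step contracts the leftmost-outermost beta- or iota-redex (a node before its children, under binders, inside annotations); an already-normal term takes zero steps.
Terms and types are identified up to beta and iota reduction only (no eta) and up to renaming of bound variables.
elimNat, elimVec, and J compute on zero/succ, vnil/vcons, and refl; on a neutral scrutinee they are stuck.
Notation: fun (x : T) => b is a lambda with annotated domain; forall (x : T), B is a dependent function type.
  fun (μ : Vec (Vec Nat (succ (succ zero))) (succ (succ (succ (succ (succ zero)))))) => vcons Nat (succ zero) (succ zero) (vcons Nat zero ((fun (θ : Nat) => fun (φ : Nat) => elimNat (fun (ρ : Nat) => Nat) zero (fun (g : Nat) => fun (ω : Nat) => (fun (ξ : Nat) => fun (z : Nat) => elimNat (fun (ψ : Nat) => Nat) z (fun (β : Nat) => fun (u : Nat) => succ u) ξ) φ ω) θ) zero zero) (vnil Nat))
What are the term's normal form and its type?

resulting normal form:
  fun (μ : Vec (Vec Nat (succ (succ zero))) (succ (succ (succ (succ (succ zero)))))) => vcons Nat (succ zero) (succ zero) (vcons Nat zero zero (vnil Nat))
inferred type:
  forall (μ : Vec (Vec Nat (succ (succ zero))) (succ (succ (succ (succ (succ zero)))))), Vec Nat (succ (succ zero))
observation: the term reaches its normal form after 3 normal-order steps.


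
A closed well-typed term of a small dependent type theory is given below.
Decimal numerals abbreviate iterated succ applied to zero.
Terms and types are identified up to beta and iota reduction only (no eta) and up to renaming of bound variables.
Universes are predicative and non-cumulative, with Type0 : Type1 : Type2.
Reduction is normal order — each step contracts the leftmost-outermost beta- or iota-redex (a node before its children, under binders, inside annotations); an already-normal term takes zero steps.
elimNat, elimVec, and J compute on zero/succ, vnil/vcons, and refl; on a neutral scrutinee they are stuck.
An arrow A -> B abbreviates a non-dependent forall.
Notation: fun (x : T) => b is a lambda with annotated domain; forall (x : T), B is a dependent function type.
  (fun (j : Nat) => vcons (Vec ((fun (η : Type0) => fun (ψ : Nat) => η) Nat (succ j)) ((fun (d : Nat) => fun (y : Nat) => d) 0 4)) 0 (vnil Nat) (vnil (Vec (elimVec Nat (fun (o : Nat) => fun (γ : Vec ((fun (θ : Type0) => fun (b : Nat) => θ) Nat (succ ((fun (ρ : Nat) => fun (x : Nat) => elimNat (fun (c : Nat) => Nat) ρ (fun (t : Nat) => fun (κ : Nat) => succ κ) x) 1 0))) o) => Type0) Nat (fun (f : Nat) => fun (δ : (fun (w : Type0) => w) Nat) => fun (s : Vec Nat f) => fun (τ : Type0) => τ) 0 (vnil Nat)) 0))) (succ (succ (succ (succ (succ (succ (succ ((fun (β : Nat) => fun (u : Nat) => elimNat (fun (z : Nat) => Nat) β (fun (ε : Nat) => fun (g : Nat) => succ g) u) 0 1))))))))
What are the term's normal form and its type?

normal form:
  vcons (Vec Nat 0) 0 (vnil Nat) (vnil (Vec Nat 0))
the term's type:
  Vec (Vec Nat 0) 1
observation: normalization takes exactly 6 steps under the normal-order strategy.


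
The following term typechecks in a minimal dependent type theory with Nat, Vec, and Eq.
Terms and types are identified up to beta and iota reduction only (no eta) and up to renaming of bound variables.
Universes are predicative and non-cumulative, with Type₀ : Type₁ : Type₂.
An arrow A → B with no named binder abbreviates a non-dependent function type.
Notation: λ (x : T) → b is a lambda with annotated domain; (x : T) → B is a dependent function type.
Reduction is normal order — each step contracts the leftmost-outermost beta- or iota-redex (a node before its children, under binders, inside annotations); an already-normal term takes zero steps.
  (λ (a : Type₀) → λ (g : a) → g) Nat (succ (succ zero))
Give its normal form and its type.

normal form:
  succ (succ zero)
type:
  Nat
observation: the leftmost-outermost redex is a beta-redex, and normalization takes 2 steps.


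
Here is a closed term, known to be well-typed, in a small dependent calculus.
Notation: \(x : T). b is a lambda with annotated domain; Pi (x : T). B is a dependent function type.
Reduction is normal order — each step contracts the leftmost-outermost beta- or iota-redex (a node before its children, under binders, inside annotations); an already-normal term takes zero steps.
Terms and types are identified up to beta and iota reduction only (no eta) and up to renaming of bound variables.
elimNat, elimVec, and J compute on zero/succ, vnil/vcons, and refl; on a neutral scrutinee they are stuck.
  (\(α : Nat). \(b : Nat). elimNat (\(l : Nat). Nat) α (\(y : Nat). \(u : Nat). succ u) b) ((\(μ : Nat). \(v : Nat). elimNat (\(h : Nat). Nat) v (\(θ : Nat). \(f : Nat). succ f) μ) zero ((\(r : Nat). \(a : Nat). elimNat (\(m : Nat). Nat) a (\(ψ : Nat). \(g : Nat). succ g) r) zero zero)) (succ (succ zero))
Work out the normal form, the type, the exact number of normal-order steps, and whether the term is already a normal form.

resulting normal form:
  succ (succ zero)
type:
  Nat
reduction steps (normal order): 15
term was already normal: no
first contracted redex: a beta-redex


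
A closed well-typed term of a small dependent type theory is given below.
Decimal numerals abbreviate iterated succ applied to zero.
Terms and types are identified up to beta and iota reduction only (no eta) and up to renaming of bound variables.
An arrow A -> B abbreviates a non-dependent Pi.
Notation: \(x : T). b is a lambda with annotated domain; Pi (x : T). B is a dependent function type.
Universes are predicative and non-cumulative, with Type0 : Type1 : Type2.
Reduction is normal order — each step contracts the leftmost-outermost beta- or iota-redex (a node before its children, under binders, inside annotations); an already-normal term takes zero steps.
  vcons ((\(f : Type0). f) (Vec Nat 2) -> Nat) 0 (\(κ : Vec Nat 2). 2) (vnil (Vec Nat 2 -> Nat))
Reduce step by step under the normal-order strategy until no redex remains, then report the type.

normal-order reduction sequence:
  vcons ((\(f : Type0). f) (Vec Nat 2) -> Nat) 0 (\(κ : Vec Nat 2). 2) (vnil (Vec Nat 2 -> Nat))
  ~> vcons (Vec Nat 2 -> Nat) 0 (\(f : Vec Nat 2). 2) (vnil (Vec Nat 2 -> Nat))
the term's type:
  Vec (Vec Nat 2 -> Nat) 1


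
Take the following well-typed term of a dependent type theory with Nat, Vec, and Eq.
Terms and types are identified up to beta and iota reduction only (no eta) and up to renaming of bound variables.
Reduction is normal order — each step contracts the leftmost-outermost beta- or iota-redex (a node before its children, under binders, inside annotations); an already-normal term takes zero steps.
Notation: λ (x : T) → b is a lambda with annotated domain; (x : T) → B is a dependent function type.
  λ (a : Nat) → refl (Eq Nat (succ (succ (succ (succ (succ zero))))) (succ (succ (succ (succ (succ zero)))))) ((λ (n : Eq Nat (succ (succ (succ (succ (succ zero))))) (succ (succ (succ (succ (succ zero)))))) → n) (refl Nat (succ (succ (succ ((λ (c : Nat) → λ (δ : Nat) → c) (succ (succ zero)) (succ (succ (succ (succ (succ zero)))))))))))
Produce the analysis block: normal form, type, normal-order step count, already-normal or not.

resulting normal form:
  λ (a : Nat) → refl (Eq Nat (succ (succ (succ (succ (succ zero))))) (succ (succ (succ (succ (succ zero)))))) (refl Nat (succ (succ (succ (succ (succ zero))))))
inferred type:
  (a : Nat) → Eq (Eq Nat (succ (succ (succ (succ (succ zero))))) (succ (succ (succ (succ (succ zero)))))) (refl Nat (succ (succ (succ (succ (succ zero)))))) (refl Nat (succ (succ (succ (succ (succ zero))))))
steps to reach normal form (normal order): 3
started in normal form: no
first contracted redex: a beta-redex
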